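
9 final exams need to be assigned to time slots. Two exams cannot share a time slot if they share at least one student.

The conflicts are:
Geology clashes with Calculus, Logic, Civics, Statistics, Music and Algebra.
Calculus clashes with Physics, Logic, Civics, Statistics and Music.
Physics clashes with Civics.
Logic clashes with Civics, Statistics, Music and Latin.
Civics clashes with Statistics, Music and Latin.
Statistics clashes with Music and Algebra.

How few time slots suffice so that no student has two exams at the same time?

6

Geology, Calculus, Logic, Civics, Statistics, Music pairwise conflict, so at least 6 time slots are needed.
6 time slots suffice: time slot 1 → {Civics, Algebra}; time slot 2 → {Calculus, Latin}; time slot 3 → {Geology, Physics}; time slot 4 → {Logic}; time slot 5 → {Statistics}; time slot 6 → {Music}. Every pair that conflicts lands in different time slots.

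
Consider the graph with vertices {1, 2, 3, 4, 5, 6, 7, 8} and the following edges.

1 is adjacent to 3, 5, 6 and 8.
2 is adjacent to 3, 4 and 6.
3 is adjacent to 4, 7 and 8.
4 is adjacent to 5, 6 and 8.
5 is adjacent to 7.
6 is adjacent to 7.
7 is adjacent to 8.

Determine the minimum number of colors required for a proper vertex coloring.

3

3, 4, 8 are pairwise adjacent, so at least 3 colors are needed.
3 colors suffice: color red → {3, 5, 6}; color blue → {1, 4, 7}; color green → {2, 8}. No two adjacent vertices share a color.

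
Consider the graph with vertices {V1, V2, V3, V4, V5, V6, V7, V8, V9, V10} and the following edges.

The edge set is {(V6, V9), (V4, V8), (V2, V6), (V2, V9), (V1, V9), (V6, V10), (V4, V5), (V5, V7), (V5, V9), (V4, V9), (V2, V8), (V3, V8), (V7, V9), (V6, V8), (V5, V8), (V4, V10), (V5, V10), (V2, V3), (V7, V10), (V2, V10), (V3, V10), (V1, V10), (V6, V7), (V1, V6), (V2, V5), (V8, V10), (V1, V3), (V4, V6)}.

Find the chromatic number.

4

V2, V5, V8, V10 are mutually adjacent (a clique of size 4), so at least 4 colors are needed.
4 colors suffice: color 1 → {V9, V10}; color 2 → {V3, V5, V6}; color 3 → {V1, V2, V4, V7}; color 4 → {V8}. No two adjacent vertices share a color.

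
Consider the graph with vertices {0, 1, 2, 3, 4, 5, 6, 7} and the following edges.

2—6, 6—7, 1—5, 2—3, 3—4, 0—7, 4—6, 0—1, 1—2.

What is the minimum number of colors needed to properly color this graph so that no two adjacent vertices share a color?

The cycle 0-7-6-2-1-0 has odd length 5, so it cannot be 2-colored; at least 3 colors are needed.
3 colors suffice: 0=green, 1=red, 2=blue, 3=red, 4=blue, 5=blue, 6=red, 7=blue. No two adjacent vertices share a color.

3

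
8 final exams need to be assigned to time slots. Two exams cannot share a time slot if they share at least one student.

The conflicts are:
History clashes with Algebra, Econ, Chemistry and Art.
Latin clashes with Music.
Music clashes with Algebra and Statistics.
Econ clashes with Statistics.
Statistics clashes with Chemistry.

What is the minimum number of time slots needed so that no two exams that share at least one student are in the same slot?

The cycle Music-Algebra-History-Econ-Statistics-Music has odd length 5, so it cannot be 2-colored; at least 3 time slots are needed.
A valid assignment using 3 time slots: History=1, Latin=2, Music=1, Algebra=2, Econ=3, Statistics=2, Chemistry=3, Art=2. No two conflicting exams share a time slot.

3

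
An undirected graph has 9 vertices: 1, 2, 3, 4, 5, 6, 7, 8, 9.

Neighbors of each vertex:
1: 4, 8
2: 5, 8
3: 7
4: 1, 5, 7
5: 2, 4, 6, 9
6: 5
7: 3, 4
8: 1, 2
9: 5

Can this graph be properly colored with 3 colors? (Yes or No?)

The chromatic number is 3. The cycle 2-8-1-4-5-2 has odd length 5, so it cannot be 2-colored; at least 3 colors are needed.
3 colors suffice: color red → {1, 5, 7}; color blue → {3, 4, 6, 8, 9}; color green → {2}.
That is already a proper 3-coloring.

Yes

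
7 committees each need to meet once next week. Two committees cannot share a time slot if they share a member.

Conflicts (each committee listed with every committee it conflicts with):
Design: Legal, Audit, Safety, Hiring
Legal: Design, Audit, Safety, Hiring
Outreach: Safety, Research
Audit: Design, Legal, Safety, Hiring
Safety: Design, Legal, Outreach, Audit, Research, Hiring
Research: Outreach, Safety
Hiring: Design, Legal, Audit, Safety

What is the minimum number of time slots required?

Design, Legal, Audit, Safety, Hiring all conflict with each other, so at least 5 time slots are needed.
5 time slots suffice: time slot 1 → {Safety}; time slot 2 → {Outreach, Hiring}; time slot 3 → {Legal, Research}; time slot 4 → {Design}; time slot 5 → {Audit}. No two conflicting committees share a time slot.

5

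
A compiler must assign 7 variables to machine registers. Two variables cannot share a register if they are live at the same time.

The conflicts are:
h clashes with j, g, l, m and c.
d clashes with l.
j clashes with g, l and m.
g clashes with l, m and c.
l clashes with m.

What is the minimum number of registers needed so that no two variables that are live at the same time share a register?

5

h, j, g, l, m all conflict with each other, so at least 5 registers are needed.
A valid assignment using 5 registers: h=3, d=1, j=4, g=1, l=2, m=5, c=2. Every pair that conflicts lands in different registers.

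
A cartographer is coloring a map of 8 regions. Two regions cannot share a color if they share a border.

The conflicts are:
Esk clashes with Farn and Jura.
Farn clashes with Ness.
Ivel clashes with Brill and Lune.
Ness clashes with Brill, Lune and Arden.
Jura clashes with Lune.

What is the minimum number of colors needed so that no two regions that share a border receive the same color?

The cycle Lune-Ness-Farn-Esk-Jura-Lune has odd length 5, so it cannot be 2-colored; at least 3 colors are needed.
One proper 3-coloring: Esk=3, Farn=2, Ivel=1, Ness=1, Brill=2, Jura=1, Lune=2, Arden=2. Each listed conflict is separated.

3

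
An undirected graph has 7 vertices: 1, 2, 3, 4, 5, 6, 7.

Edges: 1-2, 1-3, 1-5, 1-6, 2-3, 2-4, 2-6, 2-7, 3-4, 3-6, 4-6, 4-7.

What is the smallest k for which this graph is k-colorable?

4

1, 2, 3, 6 form a clique, so at least 4 colors are needed.
4 colors suffice: color red → {2, 5}; color blue → {1, 4}; color green → {6, 7}; color yellow → {3}. Every edge joins two different colors.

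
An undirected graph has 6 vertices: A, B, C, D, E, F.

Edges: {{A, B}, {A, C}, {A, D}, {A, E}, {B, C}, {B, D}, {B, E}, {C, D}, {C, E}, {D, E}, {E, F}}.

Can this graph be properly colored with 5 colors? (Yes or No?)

Yes

The chromatic number is 5. A, B, C, D, E are mutually adjacent (a clique of size 5), so at least 5 colors are needed.
5 colors suffice: color red → {E}; color blue → {C, F}; color green → {A}; color yellow → {B}; color purple → {D}.
That is already a proper 5-coloring.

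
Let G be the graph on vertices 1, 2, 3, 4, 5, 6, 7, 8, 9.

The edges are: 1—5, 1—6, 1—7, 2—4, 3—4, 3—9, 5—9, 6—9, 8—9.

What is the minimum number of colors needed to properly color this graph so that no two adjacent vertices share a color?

6 and 9 are adjacent, so at least 2 colors are needed.
2 colors suffice: color a → {1, 4, 9}; color b → {2, 3, 5, 6, 7, 8}. No two adjacent vertices share a color.

2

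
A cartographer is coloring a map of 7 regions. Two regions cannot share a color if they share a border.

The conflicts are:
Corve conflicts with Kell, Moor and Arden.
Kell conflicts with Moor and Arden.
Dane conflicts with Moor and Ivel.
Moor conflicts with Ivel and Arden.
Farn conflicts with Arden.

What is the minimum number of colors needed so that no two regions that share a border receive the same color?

Corve, Kell, Moor, Arden are mutually in conflict, so at least 4 colors are needed.
One proper 4-coloring: Corve=4, Kell=3, Dane=2, Moor=1, Farn=1, Ivel=3, Arden=2. No two conflicting regions share a color.

4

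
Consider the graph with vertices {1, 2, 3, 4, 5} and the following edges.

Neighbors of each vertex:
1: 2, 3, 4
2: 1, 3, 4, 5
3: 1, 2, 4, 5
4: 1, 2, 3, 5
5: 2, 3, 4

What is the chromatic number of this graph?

2, 3, 4, 5 form a clique, so at least 4 colors are needed.
One proper 4-coloring: 1=yellow, 2=green, 3=blue, 4=red, 5=yellow. Each edge has distinct colors on its endpoints.

4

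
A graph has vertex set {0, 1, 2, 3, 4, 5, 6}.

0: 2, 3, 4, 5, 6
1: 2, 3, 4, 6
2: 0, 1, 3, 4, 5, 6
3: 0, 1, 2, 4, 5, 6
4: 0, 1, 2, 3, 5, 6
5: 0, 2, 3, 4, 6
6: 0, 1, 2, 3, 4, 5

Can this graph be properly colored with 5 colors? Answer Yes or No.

No

0, 2, 3, 4, 5, 6 are pairwise adjacent (a clique of size 6), so at least 6 colors are needed.
So 5 colors are not enough.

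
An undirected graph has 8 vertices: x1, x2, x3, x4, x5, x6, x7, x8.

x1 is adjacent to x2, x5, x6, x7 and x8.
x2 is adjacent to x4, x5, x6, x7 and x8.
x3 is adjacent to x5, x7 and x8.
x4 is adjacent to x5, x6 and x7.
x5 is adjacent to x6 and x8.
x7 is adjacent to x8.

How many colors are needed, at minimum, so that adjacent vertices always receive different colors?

x1, x2, x5, x6 form a clique, so at least 4 colors are needed.
4 colors suffice: color 1 → {x5, x7}; color 2 → {x2, x3}; color 3 → {x1, x4}; color 4 → {x6, x8}. Each edge has distinct colors on its endpoints.

4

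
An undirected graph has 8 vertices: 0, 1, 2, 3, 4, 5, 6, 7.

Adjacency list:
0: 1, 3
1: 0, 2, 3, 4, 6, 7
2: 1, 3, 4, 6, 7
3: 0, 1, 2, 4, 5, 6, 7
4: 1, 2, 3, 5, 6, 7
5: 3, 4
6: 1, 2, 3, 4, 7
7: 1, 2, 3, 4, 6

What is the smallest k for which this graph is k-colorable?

6

1, 2, 3, 4, 6, 7 are pairwise adjacent (a clique of size 6), so at least 6 colors are needed.
6 colors suffice: color a → {3}; color b → {0, 4}; color c → {1, 5}; color d → {7}; color e → {2}; color f → {6}. Every edge joins two different colors.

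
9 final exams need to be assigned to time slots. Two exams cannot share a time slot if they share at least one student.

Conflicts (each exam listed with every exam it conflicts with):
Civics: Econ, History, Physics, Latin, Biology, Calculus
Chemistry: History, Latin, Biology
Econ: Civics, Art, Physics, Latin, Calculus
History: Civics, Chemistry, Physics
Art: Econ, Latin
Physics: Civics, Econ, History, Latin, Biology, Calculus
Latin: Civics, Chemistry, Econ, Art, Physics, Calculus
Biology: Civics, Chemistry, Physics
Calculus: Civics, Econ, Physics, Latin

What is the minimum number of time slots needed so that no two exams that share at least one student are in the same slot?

Civics, Econ, Physics, Latin, Calculus are mutually in conflict, so at least 5 time slots are needed.
5 time slots suffice: time slot 1 → {Chemistry, Art, Physics}; time slot 2 → {History, Latin, Biology}; time slot 3 → {Civics}; time slot 4 → {Econ}; time slot 5 → {Calculus}. No two conflicting exams share a time slot.

5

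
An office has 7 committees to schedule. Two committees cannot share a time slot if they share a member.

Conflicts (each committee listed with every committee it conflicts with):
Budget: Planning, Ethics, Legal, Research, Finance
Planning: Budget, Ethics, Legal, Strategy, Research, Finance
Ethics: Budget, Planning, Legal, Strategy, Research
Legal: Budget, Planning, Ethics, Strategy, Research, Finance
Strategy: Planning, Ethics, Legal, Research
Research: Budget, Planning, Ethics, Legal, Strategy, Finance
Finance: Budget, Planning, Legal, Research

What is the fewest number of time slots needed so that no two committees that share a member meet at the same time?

Planning, Ethics, Legal, Strategy, Research are mutually in conflict, so at least 5 time slots are needed.
Using 5 time slots: Budget=4, Planning=3, Ethics=5, Legal=1, Strategy=4, Research=2, Finance=5. Each listed conflict is separated.

5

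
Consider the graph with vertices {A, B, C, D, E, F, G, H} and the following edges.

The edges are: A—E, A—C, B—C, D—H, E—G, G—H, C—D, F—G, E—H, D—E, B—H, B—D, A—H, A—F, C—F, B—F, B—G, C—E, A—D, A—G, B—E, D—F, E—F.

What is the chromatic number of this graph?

B, C, D, E, F are mutually adjacent (a clique of size 5), so at least 5 colors are needed.
A valid assignment using 5 colors: A=2, B=2, C=5, D=4, E=1, F=3, G=4, H=3. Every edge joins two different colors.

5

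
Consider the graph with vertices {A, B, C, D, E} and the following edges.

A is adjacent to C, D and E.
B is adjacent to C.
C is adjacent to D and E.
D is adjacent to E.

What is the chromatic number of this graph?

4

A, C, D, E are pairwise adjacent (a clique of size 4), so at least 4 colors are needed.
One proper 4-coloring: A=yellow, B=blue, C=red, D=blue, E=green. Every edge joins two different colors.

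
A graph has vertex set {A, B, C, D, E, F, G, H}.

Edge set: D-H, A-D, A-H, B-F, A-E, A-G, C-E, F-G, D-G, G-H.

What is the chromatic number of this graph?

4

A, D, G, H are pairwise adjacent (a clique of size 4), so at least 4 colors are needed.
4 colors suffice: color 1 → {A, C, F}; color 2 → {B, E, G}; color 3 → {D}; color 4 → {H}. Each edge has distinct colors on its endpoints.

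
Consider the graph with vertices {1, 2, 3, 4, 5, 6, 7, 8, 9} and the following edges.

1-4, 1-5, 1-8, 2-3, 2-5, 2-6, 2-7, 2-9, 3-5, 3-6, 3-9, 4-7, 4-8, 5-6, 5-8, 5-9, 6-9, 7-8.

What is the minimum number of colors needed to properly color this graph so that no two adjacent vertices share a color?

5

2, 3, 5, 6, 9 are mutually adjacent (a clique of size 5), so at least 5 colors are needed.
5 colors suffice: 1=green, 2=blue, 3=purple, 4=red, 5=red, 6=yellow, 7=green, 8=blue, 9=green. Each edge has distinct colors on its endpoints.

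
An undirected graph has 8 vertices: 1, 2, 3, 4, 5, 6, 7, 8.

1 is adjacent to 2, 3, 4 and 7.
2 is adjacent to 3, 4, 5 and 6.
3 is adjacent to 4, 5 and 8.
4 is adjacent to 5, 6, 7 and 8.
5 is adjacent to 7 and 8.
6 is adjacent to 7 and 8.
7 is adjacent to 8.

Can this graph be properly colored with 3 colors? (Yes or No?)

No

1, 2, 3, 4 are mutually adjacent (a clique of size 4), so at least 4 colors are needed.
So 3 colors are not enough.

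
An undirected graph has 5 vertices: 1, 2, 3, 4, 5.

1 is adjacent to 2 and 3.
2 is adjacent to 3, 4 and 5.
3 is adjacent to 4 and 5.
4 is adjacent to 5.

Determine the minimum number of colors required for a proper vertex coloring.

2, 3, 4, 5 are mutually adjacent (a clique of size 4), so at least 4 colors are needed.
4 colors suffice: color red → {2}; color blue → {3}; color green → {1, 4}; color yellow → {5}. Every edge joins two different colors.

4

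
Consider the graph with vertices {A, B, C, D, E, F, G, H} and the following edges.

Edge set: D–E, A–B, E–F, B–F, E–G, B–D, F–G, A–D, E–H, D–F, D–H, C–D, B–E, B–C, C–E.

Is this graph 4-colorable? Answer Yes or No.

Yes

The chromatic number is 4. B, D, E, F are pairwise adjacent (a clique of size 4), so at least 4 colors are needed.
4 colors suffice: color red → {A, E}; color blue → {D, G}; color green → {B, H}; color yellow → {C, F}.
That is already a proper 4-coloring.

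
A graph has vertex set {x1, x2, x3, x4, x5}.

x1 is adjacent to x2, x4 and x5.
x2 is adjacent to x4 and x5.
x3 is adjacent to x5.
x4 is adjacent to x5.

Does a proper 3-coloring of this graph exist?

x1, x2, x4, x5 form a clique, so at least 4 colors are needed.
So 3 colors are not enough.

No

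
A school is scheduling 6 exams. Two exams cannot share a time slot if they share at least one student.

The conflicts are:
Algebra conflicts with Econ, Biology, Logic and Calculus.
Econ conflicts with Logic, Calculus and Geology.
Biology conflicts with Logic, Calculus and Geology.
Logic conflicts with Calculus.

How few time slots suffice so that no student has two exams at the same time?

Algebra, Biology, Logic, Calculus all conflict with each other, so at least 4 time slots are needed.
4 time slots suffice: time slot 1 → {Econ, Biology}; time slot 2 → {Logic, Geology}; time slot 3 → {Calculus}; time slot 4 → {Algebra}. Each listed conflict is separated.

4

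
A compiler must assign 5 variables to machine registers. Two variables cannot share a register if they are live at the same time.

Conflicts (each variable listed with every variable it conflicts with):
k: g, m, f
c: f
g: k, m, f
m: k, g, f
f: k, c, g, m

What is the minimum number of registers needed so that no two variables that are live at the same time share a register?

4

k, g, m, f pairwise conflict, so at least 4 registers are needed.
4 registers suffice: register 1 → {f}; register 2 → {c, g}; register 3 → {k}; register 4 → {m}. Each listed conflict is separated.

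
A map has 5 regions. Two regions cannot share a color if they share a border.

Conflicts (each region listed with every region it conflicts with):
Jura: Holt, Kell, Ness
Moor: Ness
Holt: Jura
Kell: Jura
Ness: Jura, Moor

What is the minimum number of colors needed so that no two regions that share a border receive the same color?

Jura and Holt conflict, so at least 2 colors are needed.
2 colors suffice: color 1 → {Jura, Moor}; color 2 → {Holt, Kell, Ness}. No two conflicting regions share a color.

2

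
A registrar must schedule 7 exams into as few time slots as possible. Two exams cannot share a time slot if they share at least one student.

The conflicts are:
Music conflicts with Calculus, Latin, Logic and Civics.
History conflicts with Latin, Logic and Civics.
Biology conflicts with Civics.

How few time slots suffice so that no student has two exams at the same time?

History and Latin conflict, so at least 2 time slots are needed.
2 time slots suffice: time slot 1 → {Music, History, Biology}; time slot 2 → {Calculus, Latin, Logic, Civics}. Every pair that conflicts lands in different time slots.

2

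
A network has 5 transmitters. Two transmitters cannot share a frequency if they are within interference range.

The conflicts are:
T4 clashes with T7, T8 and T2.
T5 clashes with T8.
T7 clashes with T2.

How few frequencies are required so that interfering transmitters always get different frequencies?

3

T4, T7, T2 pairwise conflict, so at least 3 frequencies are needed.
3 frequencies suffice: frequency 1 → {T4, T5}; frequency 2 → {T7, T8}; frequency 3 → {T2}. No two conflicting transmitters share a frequency.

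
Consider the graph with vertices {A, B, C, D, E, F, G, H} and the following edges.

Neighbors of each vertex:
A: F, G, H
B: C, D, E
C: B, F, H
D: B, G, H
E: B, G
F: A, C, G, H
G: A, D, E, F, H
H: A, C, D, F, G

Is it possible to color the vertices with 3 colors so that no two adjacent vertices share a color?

No

A, F, G, H form a clique, so at least 4 colors are needed.
So 3 colors are not enough.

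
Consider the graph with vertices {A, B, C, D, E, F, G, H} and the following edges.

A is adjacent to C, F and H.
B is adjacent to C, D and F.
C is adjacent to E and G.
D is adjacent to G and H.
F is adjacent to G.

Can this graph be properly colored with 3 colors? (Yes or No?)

The chromatic number is 3. The cycle B-C-A-H-D-B has odd length 5, so it cannot be 2-colored; at least 3 colors are needed.
3 colors suffice: color 1 → {C, D, F}; color 2 → {A, B, E, G}; color 3 → {H}.
That is already a proper 3-coloring.

Yes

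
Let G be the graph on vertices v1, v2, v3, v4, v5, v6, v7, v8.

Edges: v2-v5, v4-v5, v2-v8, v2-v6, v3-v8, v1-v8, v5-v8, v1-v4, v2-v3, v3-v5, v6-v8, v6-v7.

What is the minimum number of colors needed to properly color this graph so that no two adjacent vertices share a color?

v2, v3, v5, v8 are pairwise adjacent (a clique of size 4), so at least 4 colors are needed.
A valid assignment using 4 colors: v1=B, v2=G, v3=Y, v4=R, v5=B, v6=B, v7=R, v8=R. Each edge has distinct colors on its endpoints.

4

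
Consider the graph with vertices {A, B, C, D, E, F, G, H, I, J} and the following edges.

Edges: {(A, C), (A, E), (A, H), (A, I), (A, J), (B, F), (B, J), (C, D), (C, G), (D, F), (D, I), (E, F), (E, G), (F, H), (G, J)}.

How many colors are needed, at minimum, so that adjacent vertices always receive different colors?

3

The cycle D-F-E-A-I-D has odd length 5, so it cannot be 2-colored; at least 3 colors are needed.
A valid assignment using 3 colors: A=1, B=3, C=2, D=3, E=2, F=1, G=1, H=2, I=2, J=2. Every edge joins two different colors.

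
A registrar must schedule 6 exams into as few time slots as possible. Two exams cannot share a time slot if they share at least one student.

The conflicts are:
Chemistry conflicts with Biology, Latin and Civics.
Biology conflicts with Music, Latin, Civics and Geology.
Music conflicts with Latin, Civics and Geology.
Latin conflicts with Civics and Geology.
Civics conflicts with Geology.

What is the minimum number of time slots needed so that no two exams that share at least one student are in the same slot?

5

Biology, Music, Latin, Civics, Geology pairwise conflict, so at least 5 time slots are needed.
Using 5 time slots: Chemistry=4, Biology=2, Music=4, Latin=1, Civics=3, Geology=5. Each listed conflict is separated.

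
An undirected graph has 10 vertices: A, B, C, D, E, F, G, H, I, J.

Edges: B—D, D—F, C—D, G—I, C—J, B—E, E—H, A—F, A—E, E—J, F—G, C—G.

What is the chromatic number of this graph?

3

The cycle B-E-A-F-D-B has odd length 5, so it cannot be 2-colored; at least 3 colors are needed.
3 colors suffice: color red → {C, E, F, I}; color blue → {A, D, G, H, J}; color green → {B}. No two adjacent vertices share a color.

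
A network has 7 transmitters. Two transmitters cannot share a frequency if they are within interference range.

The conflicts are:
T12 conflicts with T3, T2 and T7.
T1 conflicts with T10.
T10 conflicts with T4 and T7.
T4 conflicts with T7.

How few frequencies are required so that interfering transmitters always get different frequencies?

3

T10, T4, T7 pairwise conflict, so at least 3 frequencies are needed.
3 frequencies suffice: frequency 1 → {T12, T10}; frequency 2 → {T3, T1, T2, T7}; frequency 3 → {T4}. Every pair that conflicts lands in different frequencies.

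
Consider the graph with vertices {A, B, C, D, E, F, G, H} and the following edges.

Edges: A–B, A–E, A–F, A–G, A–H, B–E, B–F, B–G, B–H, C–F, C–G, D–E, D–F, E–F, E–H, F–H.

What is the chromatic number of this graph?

A, B, E, F, H are pairwise adjacent (a clique of size 5), so at least 5 colors are needed.
A valid assignment using 5 colors: A=3, B=2, C=2, D=2, E=4, F=1, G=1, H=5. Each edge has distinct colors on its endpoints.

5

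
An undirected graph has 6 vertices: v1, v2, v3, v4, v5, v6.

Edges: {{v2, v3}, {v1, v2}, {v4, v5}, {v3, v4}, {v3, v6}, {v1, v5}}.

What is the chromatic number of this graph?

The cycle v4-v5-v1-v2-v3-v4 has odd length 5, so it cannot be 2-colored; at least 3 colors are needed.
3 colors suffice: v1=1, v2=2, v3=1, v4=3, v5=2, v6=2. Every edge joins two different colors.

3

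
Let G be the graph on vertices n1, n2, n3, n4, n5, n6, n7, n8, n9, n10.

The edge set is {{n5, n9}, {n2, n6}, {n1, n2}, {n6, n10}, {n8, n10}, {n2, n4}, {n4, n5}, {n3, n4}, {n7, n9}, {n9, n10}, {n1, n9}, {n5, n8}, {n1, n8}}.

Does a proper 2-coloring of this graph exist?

No

The cycle n1-n2-n4-n5-n8-n1 has odd length 5, so it cannot be 2-colored; at least 3 colors are needed.
So 2 colors are not enough.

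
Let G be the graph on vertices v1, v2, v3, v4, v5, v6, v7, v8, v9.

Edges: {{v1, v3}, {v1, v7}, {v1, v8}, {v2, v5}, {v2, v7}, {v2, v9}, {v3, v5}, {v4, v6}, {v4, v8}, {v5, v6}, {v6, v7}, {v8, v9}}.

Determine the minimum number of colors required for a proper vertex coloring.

3

The cycle v8-v4-v6-v7-v1-v8 has odd length 5, so it cannot be 2-colored; at least 3 colors are needed.
3 colors suffice: color 1 → {v1, v2, v6}; color 2 → {v5, v7, v8}; color 3 → {v3, v4, v9}. Each edge has distinct colors on its endpoints.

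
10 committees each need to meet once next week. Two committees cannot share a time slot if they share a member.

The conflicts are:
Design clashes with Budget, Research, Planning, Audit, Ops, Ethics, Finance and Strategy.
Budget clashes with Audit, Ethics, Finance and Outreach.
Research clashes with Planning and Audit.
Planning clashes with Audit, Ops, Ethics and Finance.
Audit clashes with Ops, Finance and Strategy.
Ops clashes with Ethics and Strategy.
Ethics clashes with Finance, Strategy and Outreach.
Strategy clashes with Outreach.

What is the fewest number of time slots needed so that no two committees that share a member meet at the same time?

4

Design, Research, Planning, Audit pairwise conflict, so at least 4 time slots are needed.
4 time slots suffice: time slot 1 → {Design, Outreach}; time slot 2 → {Audit, Ethics}; time slot 3 → {Budget, Planning, Strategy}; time slot 4 → {Research, Ops, Finance}. Every pair that conflicts lands in different time slots.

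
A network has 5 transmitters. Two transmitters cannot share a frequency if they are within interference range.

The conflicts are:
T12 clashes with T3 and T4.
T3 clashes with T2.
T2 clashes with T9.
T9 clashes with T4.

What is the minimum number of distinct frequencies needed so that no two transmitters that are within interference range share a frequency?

3

The cycle T9-T4-T12-T3-T2-T9 has odd length 5, so it cannot be 2-colored; at least 3 frequencies are needed.
A valid assignment using 3 frequencies: T12=1, T3=3, T2=2, T9=1, T4=2. Every pair that conflicts lands in different frequencies.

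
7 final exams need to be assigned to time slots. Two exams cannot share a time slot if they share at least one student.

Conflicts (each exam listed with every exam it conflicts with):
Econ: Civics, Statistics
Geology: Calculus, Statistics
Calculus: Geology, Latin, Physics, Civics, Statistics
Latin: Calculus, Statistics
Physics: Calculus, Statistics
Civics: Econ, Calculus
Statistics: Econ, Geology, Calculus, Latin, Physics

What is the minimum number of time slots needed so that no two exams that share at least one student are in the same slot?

3

Calculus, Latin, Statistics pairwise conflict, so at least 3 time slots are needed.
3 time slots suffice: Econ=1, Geology=3, Calculus=1, Latin=3, Physics=3, Civics=2, Statistics=2. No two conflicting exams share a time slot.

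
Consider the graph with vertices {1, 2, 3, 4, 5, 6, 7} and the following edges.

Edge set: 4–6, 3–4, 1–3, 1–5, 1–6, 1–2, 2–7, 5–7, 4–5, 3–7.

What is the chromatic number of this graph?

1 and 6 are adjacent, so at least 2 colors are needed.
A valid assignment using 2 colors: 1=red, 2=blue, 3=blue, 4=red, 5=blue, 6=blue, 7=red. Each edge has distinct colors on its endpoints.

2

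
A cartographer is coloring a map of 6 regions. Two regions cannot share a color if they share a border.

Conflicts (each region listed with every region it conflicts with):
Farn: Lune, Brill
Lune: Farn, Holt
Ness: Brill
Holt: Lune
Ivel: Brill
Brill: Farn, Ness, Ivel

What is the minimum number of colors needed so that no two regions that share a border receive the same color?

2

Ness and Brill conflict, so at least 2 colors are needed.
2 colors suffice: Farn=2, Lune=1, Ness=2, Holt=2, Ivel=2, Brill=1. Each listed conflict is separated.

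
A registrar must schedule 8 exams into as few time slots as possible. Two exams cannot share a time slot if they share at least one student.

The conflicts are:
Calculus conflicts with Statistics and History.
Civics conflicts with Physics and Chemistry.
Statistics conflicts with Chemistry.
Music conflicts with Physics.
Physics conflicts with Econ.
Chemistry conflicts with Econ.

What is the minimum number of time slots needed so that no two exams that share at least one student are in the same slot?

2

Music and Physics conflict, so at least 2 time slots are needed.
2 time slots suffice: time slot 1 → {Calculus, Physics, Chemistry}; time slot 2 → {Civics, Statistics, Music, Econ, History}. Every pair that conflicts lands in different time slots.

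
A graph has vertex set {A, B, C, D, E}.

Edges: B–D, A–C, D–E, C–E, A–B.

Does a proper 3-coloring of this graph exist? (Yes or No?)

Yes

The chromatic number is 3. The cycle C-E-D-B-A-C has odd length 5, so it cannot be 2-colored; at least 3 colors are needed.
3 colors suffice: color 1 → {C, D}; color 2 → {A, E}; color 3 → {B}.
That is already a proper 3-coloring.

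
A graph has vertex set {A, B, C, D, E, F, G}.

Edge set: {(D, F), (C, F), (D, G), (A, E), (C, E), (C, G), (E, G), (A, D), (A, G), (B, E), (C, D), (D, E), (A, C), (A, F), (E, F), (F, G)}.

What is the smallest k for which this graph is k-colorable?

6

A, C, D, E, F, G are pairwise adjacent (a clique of size 6), so at least 6 colors are needed.
A valid assignment using 6 colors: A=5, B=2, C=2, D=3, E=1, F=6, G=4. No two adjacent vertices share a color.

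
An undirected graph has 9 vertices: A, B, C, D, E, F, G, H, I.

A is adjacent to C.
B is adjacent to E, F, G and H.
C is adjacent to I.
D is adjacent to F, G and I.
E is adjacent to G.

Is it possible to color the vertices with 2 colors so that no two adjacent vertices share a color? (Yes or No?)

No

B, E, G are pairwise adjacent, so at least 3 colors are needed.
So 2 colors are not enough.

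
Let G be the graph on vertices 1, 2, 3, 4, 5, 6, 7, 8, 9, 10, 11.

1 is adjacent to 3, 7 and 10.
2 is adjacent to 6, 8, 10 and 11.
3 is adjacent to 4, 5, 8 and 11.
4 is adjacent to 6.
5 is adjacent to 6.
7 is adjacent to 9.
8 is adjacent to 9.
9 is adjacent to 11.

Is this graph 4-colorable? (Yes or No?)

Yes

The chromatic number is 3. The cycle 3-11-2-6-4-3 has odd length 5, so it cannot be 2-colored; at least 3 colors are needed.
One proper 3-coloring: 1=blue, 2=red, 3=red, 4=green, 5=green, 6=blue, 7=green, 8=blue, 9=red, 10=green, 11=blue.
Since 4 ≥ 3, a proper 4-coloring certainly exists.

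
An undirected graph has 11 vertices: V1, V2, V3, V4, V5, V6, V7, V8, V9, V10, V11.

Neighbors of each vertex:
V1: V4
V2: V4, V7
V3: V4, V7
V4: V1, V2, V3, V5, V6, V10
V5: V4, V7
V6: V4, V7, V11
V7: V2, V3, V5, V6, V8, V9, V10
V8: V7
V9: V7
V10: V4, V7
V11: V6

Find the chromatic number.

V4 and V10 are adjacent, so at least 2 colors are needed.
2 colors suffice: color R → {V4, V7, V11}; color B → {V1, V2, V3, V5, V6, V8, V9, V10}. Every edge joins two different colors.

2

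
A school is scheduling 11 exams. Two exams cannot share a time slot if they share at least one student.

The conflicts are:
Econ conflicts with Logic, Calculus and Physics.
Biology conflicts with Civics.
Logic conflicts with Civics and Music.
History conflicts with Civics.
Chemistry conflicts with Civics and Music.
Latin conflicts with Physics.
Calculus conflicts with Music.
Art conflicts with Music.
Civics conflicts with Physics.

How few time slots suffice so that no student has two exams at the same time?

2

Calculus and Music conflict, so at least 2 time slots are needed.
A valid assignment using 2 time slots: Econ=1, Biology=2, Logic=2, History=2, Chemistry=2, Latin=1, Calculus=2, Art=2, Civics=1, Physics=2, Music=1. No two conflicting exams share a time slot.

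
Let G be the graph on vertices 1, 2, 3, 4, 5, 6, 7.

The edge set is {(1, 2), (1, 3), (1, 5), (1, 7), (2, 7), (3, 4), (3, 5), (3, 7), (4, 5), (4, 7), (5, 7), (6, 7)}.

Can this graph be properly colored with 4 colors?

The chromatic number is 4. 3, 4, 5, 7 are mutually adjacent (a clique of size 4), so at least 4 colors are needed.
One proper 4-coloring: 1=yellow, 2=blue, 3=green, 4=yellow, 5=blue, 6=blue, 7=red.
That is already a proper 4-coloring.

Yes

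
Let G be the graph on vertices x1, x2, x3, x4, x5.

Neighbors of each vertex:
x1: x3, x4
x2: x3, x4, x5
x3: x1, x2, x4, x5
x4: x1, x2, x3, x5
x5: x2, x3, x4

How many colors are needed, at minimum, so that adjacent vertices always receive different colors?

4

x2, x3, x4, x5 are mutually adjacent (a clique of size 4), so at least 4 colors are needed.
4 colors suffice: color R → {x4}; color B → {x3}; color G → {x1, x2}; color Y → {x5}. Each edge has distinct colors on its endpoints.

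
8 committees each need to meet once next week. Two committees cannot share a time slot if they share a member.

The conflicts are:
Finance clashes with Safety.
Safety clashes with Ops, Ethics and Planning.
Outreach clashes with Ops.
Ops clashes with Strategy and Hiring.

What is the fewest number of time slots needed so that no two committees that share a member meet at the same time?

Finance and Safety conflict, so at least 2 time slots are needed.
2 time slots suffice: time slot 1 → {Safety, Outreach, Strategy, Hiring}; time slot 2 → {Finance, Ops, Ethics, Planning}. Every pair that conflicts lands in different time slots.

2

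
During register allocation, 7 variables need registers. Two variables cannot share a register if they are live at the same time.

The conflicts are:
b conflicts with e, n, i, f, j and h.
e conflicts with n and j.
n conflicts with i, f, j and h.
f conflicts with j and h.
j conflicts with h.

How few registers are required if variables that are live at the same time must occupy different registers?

b, n, f, j, h all conflict with each other, so at least 5 registers are needed.
5 registers suffice: register 1 → {b}; register 2 → {n}; register 3 → {i, j}; register 4 → {e, h}; register 5 → {f}. Every pair that conflicts lands in different registers.

5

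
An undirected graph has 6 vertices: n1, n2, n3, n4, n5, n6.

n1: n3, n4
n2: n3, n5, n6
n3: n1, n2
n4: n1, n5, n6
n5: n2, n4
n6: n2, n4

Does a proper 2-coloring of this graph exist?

The cycle n6-n4-n1-n3-n2-n6 has odd length 5, so it cannot be 2-colored; at least 3 colors are needed.
So 2 colors are not enough.

No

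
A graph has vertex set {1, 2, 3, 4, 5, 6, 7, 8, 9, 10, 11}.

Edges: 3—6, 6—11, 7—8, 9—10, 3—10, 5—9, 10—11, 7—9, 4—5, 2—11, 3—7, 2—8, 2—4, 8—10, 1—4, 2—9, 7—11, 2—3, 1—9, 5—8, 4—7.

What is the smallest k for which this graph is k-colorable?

6 and 11 are adjacent, so at least 2 colors are needed.
2 colors suffice: color red → {1, 2, 5, 6, 7, 10}; color blue → {3, 4, 8, 9, 11}. Each edge has distinct colors on its endpoints.

2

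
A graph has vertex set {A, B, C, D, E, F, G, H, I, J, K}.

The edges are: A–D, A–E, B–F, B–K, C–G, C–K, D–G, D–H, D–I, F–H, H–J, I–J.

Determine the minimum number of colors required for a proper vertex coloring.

3

The cycle C-K-B-F-H-D-G-C has odd length 7, so it cannot be 2-colored; at least 3 colors are needed.
3 colors suffice: color 1 → {C, D, E, F, J}; color 2 → {A, B, G, H, I}; color 3 → {K}. Each edge has distinct colors on its endpoints.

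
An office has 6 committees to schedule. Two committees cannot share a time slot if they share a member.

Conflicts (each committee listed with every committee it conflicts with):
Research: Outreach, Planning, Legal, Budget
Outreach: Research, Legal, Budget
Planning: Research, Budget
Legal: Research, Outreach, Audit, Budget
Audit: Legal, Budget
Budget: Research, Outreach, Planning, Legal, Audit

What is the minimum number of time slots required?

4

Research, Outreach, Legal, Budget all conflict with each other, so at least 4 time slots are needed.
4 time slots suffice: time slot 1 → {Budget}; time slot 2 → {Planning, Legal}; time slot 3 → {Research, Audit}; time slot 4 → {Outreach}. Every pair that conflicts lands in different time slots.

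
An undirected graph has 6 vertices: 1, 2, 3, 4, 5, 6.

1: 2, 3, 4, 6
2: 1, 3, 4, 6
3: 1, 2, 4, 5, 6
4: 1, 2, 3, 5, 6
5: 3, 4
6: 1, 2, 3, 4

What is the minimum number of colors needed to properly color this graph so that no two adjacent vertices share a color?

1, 2, 3, 4, 6 are mutually adjacent (a clique of size 5), so at least 5 colors are needed.
5 colors suffice: color a → {4}; color b → {3}; color c → {5, 6}; color d → {1}; color e → {2}. Each edge has distinct colors on its endpoints.

5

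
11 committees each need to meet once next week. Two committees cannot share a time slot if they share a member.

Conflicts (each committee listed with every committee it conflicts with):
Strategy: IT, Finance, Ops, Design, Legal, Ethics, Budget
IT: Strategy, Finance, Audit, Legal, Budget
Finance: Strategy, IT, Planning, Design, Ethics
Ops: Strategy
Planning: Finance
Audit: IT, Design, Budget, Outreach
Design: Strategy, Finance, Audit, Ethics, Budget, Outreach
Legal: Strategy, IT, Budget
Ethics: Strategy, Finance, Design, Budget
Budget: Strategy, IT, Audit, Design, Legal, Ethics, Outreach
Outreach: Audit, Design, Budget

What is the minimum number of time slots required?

Strategy, IT, Legal, Budget are mutually in conflict, so at least 4 time slots are needed.
4 time slots suffice: time slot 1 → {Finance, Ops, Budget}; time slot 2 → {Strategy, Planning, Audit}; time slot 3 → {IT, Design}; time slot 4 → {Legal, Ethics, Outreach}. No two conflicting committees share a time slot.

4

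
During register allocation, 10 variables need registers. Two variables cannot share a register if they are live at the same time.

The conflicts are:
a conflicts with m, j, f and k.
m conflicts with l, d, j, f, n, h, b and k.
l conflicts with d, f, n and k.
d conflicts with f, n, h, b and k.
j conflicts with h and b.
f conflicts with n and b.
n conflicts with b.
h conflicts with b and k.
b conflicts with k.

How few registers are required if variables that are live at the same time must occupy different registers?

5

m, l, d, f, n are mutually in conflict, so at least 5 registers are needed.
5 registers suffice: register 1 → {m}; register 2 → {d, j}; register 3 → {a, l, b}; register 4 → {f, k}; register 5 → {n, h}. Each listed conflict is separated.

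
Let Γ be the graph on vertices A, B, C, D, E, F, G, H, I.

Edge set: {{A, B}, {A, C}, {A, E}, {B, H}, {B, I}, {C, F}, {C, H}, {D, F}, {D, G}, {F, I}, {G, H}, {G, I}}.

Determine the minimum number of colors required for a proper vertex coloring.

3

The cycle D-F-C-H-G-D has odd length 5, so it cannot be 2-colored; at least 3 colors are needed.
3 colors suffice: A=2, B=1, C=1, D=2, E=1, F=3, G=1, H=2, I=2. No two adjacent vertices share a color.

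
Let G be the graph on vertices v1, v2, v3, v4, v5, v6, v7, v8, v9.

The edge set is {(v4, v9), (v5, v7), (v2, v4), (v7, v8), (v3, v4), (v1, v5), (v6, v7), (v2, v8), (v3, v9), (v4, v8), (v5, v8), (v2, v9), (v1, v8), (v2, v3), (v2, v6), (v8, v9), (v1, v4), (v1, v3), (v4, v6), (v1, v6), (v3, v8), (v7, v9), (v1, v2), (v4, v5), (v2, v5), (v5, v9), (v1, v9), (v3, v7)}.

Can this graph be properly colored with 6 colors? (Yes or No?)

The chromatic number is 6. v1, v2, v3, v4, v8, v9 are pairwise adjacent (a clique of size 6), so at least 6 colors are needed.
One proper 6-coloring: v1=2, v2=3, v3=6, v4=5, v5=6, v6=1, v7=2, v8=4, v9=1.
That is already a proper 6-coloring.

Yes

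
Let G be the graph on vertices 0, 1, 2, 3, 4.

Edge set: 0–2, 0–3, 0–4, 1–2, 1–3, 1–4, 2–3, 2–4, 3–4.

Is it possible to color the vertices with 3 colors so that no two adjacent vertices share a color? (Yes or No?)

0, 2, 3, 4 are pairwise adjacent (a clique of size 4), so at least 4 colors are needed.
So 3 colors are not enough.

No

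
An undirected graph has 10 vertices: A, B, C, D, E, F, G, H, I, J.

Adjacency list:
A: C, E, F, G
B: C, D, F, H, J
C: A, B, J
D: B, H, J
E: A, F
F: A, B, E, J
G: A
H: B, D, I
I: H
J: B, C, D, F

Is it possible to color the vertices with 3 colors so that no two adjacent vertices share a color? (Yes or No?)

The chromatic number is 3. B, D, H are mutually adjacent, so at least 3 colors are needed.
3 colors suffice: color 1 → {A, B, I}; color 2 → {C, D, F, G}; color 3 → {E, H, J}.
That is already a proper 3-coloring.

Yes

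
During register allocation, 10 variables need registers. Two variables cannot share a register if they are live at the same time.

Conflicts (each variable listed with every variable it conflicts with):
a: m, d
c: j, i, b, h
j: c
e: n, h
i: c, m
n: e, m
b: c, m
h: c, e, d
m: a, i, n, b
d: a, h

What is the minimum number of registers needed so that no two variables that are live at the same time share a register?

2

c and j conflict, so at least 2 registers are needed.
2 registers suffice: a=2, c=1, j=2, e=1, i=2, n=2, b=2, h=2, m=1, d=1. No two conflicting variables share a register.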